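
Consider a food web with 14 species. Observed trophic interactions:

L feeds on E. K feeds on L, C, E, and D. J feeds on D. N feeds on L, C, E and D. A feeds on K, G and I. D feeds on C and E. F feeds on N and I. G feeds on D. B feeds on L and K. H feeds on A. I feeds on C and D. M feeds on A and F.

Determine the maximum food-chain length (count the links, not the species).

One longest chain: C → D → I → A → H.
It has 5 species and 4 links.

4 links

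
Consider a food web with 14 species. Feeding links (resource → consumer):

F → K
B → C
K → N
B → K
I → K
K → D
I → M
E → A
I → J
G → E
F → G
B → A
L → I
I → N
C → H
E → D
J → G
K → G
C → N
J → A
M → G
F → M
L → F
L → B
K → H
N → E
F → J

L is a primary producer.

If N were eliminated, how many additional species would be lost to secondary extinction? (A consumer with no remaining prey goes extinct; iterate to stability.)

0

Remove N.
Every predator of it retains at least one other prey: E still has G.
No consumer loses all prey, so no secondary extinctions occur.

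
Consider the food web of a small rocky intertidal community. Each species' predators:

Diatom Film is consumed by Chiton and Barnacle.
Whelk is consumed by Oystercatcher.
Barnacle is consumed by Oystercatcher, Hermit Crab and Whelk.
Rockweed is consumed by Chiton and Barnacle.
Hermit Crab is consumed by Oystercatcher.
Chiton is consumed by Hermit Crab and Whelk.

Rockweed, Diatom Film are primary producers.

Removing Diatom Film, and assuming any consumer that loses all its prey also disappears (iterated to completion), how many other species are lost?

0

Remove Diatom Film.
Every predator of it retains at least one other prey: Chiton still has Rockweed; Barnacle still has Rockweed.
No consumer loses all prey, so no secondary extinctions occur.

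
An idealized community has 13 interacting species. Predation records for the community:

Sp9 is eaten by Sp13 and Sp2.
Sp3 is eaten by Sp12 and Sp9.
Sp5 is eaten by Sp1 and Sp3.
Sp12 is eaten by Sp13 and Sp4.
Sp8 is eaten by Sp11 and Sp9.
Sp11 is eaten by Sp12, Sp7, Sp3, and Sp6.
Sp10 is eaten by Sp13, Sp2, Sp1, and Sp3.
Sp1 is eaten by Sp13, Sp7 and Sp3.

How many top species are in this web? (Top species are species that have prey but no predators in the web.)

Top species (has prey, but nothing eats it): Sp7, Sp6, Sp2, Sp13, Sp4.
Count: 5.

5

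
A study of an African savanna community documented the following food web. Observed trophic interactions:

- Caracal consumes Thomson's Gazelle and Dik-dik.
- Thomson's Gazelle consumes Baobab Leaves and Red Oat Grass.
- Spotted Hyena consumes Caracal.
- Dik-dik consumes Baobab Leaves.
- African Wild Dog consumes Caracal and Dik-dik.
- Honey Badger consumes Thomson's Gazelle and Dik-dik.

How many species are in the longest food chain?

4 species

One longest chain: Baobab Leaves → Dik-dik → Caracal → Spotted Hyena.
It has 4 species and 3 links.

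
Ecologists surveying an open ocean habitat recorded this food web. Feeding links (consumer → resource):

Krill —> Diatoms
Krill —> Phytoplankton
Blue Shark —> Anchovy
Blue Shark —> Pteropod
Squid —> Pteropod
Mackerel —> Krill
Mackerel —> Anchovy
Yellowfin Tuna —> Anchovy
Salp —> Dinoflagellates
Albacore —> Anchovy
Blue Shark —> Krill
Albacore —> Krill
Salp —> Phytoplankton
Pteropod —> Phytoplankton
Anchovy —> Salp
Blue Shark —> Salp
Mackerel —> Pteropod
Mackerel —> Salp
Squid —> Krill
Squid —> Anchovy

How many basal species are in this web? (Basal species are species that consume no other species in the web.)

3

Basal species (no prey listed): Phytoplankton, Dinoflagellates, Diatoms.
Count: 3.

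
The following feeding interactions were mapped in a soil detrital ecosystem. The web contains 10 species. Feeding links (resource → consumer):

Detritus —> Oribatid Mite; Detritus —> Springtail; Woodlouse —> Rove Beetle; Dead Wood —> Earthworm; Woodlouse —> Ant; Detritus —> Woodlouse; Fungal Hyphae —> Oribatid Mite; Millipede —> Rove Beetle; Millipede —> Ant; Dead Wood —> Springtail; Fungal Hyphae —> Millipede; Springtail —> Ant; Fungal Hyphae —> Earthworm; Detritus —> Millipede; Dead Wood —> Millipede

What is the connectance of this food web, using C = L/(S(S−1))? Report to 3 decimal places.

C = 0.167

The web has S = 10 species and L = 15 feeding links.
C = L / (S(S−1)) = 15 / 90 = 0.1667 ≈ 0.167.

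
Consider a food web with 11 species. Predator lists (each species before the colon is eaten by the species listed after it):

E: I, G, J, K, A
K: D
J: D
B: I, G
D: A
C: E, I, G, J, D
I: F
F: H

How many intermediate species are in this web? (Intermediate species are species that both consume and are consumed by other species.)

6

Intermediate species (has both prey and predators): E, I, J, K, D, F.
Count: 6.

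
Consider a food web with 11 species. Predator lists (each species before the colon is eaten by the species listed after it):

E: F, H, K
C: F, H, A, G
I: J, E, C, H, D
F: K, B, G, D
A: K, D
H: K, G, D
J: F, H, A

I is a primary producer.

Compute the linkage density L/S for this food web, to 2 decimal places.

There are L = 24 links among S = 11 species.
L/S = 24/11 = 2.1818 ≈ 2.18.

L/S = 2.18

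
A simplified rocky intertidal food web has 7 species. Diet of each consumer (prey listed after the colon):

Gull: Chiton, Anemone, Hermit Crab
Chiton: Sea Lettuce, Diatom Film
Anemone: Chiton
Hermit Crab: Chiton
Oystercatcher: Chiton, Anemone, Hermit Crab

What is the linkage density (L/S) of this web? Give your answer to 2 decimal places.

There are L = 10 links among S = 7 species.
L/S = 10/7 = 1.4286 ≈ 1.43.

L/S = 1.43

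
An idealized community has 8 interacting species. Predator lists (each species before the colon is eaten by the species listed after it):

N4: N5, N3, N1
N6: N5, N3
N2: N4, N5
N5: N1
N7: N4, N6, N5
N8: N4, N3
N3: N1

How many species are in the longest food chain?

One longest chain: N2 → N4 → N5 → N1.
It has 4 species and 3 links.

4 species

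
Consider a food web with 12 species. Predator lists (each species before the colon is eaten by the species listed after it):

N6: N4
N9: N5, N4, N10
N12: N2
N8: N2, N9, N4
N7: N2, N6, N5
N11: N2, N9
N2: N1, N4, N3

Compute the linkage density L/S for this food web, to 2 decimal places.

L/S = 1.33

There are L = 16 links among S = 12 species.
L/S = 16/12 = 1.3333 ≈ 1.33.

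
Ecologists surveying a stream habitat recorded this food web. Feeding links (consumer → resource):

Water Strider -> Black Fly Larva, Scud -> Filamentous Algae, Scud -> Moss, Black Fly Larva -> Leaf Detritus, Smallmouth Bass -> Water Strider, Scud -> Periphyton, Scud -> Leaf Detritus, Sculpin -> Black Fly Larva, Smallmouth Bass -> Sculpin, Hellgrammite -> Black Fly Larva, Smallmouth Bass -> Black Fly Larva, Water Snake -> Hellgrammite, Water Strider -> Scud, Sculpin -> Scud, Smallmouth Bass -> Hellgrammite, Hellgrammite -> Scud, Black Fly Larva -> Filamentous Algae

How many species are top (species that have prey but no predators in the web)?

Top species (has prey, but nothing eats it): Smallmouth Bass, Water Snake.
Count: 2.

2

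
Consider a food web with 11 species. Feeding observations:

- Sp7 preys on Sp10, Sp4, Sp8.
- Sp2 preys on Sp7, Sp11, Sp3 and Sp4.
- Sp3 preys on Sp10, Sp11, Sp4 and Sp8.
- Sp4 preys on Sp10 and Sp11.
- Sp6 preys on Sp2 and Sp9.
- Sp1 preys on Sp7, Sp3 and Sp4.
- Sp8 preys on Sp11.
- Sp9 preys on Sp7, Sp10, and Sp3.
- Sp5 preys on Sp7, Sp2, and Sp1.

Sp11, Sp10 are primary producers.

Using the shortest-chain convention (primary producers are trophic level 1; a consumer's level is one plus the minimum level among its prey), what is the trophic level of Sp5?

Sp10 is a producer → level 1.
Sp7 eats Sp10 → level 2.
Sp5 eats Sp7 → level 3.
No prey of Sp5 is below level 2, so 3 is the minimum.

Trophic level 3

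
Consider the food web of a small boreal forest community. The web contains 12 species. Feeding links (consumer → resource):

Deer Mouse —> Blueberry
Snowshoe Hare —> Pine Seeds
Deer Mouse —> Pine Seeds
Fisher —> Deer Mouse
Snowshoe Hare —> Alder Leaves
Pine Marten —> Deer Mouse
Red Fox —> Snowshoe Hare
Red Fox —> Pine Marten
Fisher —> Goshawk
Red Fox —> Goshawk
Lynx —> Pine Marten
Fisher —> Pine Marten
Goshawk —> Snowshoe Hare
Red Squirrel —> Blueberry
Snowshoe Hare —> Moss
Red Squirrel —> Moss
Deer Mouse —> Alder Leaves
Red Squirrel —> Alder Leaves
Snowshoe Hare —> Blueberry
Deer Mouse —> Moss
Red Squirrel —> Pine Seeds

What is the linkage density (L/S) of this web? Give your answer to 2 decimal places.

L/S = 1.75

There are L = 21 links among S = 12 species.
L/S = 21/12 = 1.7500 ≈ 1.75.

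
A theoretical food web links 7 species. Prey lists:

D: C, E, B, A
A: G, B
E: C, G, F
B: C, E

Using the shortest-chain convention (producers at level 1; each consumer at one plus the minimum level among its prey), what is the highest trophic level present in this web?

2

Producers (level 1): C, G, F.
Following each consumer down to its lowest-level prey: C → D (levels 1 through 2).
All prey of D (C 1, E 2, B 2, A 2) are at level 1 or above, so D is at level 1 + 1 = 2.
Every consumer has at least one prey at level 1 or below, so none exceeds level 2.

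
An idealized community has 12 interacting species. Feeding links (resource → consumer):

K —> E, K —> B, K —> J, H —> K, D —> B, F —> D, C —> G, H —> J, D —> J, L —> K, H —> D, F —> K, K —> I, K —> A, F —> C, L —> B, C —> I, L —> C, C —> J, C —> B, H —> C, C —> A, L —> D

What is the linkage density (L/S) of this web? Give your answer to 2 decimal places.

There are L = 23 links among S = 12 species.
L/S = 23/12 = 1.9167 ≈ 1.92.

L/S = 1.92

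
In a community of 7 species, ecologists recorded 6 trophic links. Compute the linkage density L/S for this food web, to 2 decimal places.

There are L = 6 links among S = 7 species.
L/S = 6/7 = 0.8571 ≈ 0.86.

L/S = 0.86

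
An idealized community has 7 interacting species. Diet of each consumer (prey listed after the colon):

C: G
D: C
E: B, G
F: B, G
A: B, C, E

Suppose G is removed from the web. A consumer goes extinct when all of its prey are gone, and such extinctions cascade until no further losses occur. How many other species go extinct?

Remove G.
Round 1: C (all prey gone) → extinct.
Round 2: D (all prey gone) → extinct.
No further losses. Total secondary extinctions: 2.

2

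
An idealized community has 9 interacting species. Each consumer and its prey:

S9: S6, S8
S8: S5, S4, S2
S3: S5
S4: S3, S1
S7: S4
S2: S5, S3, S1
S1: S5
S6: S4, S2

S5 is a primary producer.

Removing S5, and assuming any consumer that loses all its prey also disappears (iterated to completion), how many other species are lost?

Remove S5.
Round 1: S3 (all prey gone), S1 (all prey gone) → extinct.
Round 2: S4 (all prey gone), S2 (all prey gone) → extinct.
Round 3: S6 (all prey gone), S8 (all prey gone), S7 (all prey gone) → extinct.
Round 4: S9 (all prey gone) → extinct.
No further losses. Total secondary extinctions: 8.

8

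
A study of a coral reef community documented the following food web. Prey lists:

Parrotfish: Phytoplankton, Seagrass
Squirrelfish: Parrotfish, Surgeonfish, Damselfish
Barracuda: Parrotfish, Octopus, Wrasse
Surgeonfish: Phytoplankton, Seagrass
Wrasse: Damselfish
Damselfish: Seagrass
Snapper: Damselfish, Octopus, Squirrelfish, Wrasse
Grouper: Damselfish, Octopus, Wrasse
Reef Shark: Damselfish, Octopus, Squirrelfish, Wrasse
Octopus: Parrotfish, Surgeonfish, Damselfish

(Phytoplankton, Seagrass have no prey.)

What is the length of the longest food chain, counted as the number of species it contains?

4 species

One longest chain: Phytoplankton → Parrotfish → Octopus → Snapper.
It has 4 species and 3 links.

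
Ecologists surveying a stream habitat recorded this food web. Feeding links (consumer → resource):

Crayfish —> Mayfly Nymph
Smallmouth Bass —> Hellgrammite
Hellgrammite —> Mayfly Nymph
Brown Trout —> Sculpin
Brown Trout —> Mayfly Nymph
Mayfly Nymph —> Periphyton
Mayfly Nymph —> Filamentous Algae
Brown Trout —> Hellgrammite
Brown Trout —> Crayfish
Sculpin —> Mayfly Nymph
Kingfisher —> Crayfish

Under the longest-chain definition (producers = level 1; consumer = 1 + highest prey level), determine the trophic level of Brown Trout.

Filamentous Algae is a producer → level 1.
Mayfly Nymph eats Filamentous Algae (level 1); other prey at levels: Periphyton 1 → level 2.
Sculpin eats Mayfly Nymph → level 3.
Brown Trout eats Sculpin (level 3); other prey at levels: Mayfly Nymph 2, Hellgrammite 3, Crayfish 3 → level 4.

Trophic level 4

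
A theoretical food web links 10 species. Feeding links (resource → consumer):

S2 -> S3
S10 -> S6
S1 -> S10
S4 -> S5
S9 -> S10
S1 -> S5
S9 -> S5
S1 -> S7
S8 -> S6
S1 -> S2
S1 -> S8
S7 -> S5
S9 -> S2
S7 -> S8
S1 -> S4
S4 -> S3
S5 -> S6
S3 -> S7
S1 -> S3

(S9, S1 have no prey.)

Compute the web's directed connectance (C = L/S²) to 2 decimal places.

The web has S = 10 species and L = 19 feeding links.
C = L / S² = 19 / 100 = 0.1900 ≈ 0.19.

C = 0.19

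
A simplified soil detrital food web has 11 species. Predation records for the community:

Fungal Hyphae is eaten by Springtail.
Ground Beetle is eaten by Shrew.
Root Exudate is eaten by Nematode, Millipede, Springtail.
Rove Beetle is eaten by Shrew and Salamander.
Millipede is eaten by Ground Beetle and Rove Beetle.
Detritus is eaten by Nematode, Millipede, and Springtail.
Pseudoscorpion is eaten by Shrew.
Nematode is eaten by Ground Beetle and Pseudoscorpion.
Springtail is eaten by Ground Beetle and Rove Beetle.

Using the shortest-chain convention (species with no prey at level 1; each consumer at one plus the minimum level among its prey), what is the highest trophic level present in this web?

Basal resources (level 1): Detritus, Fungal Hyphae, Root Exudate.
Following each consumer down to its lowest-level prey: Detritus → Millipede → Rove Beetle → Salamander (levels 1 through 4).
All prey of Salamander (Rove Beetle 3) are at level 3 or above, so Salamander is at level 1 + 3 = 4.
Every consumer has at least one prey at level 3 or below, so none exceeds level 4.

4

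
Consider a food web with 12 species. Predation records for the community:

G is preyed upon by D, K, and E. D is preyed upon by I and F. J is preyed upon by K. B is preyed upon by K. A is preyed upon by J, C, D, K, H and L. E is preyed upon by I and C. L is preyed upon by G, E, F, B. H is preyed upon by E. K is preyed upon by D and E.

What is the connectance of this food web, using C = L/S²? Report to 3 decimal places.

C = 0.153

The web has S = 12 species and L = 22 feeding links.
C = L / S² = 22 / 144 = 0.1528 ≈ 0.153.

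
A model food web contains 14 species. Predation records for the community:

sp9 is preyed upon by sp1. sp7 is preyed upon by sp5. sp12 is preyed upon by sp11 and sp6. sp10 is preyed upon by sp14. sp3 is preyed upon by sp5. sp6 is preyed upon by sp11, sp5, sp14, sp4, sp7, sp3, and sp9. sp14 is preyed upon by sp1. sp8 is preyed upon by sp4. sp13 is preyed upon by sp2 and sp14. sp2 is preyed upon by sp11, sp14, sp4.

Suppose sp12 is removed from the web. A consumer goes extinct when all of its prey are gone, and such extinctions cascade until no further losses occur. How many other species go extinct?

5

Remove sp12.
Round 1: sp6 (all prey gone) → extinct.
Round 2: sp9 (all prey gone), sp3 (all prey gone), sp7 (all prey gone) → extinct.
Round 3: sp5 (all prey gone) → extinct.
No further losses. Total secondary extinctions: 5.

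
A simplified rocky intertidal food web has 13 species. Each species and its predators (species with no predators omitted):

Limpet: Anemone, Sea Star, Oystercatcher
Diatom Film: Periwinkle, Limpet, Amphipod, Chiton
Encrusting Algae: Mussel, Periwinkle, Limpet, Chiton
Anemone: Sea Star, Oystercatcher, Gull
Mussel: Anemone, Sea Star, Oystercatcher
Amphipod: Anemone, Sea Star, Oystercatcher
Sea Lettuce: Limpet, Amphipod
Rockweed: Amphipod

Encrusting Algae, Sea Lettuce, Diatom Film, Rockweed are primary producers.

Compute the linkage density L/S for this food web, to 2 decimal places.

L/S = 1.77

There are L = 23 links among S = 13 species.
L/S = 23/13 = 1.7692 ≈ 1.77.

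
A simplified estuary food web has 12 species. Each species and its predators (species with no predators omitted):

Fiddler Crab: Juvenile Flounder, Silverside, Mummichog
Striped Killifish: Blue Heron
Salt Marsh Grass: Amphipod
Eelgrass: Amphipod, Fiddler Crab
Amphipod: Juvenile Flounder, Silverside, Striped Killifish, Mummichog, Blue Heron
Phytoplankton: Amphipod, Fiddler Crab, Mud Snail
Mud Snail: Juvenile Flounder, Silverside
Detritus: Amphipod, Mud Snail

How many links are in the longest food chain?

One longest chain: Salt Marsh Grass → Amphipod → Striped Killifish → Blue Heron.
It has 4 species and 3 links.

3 links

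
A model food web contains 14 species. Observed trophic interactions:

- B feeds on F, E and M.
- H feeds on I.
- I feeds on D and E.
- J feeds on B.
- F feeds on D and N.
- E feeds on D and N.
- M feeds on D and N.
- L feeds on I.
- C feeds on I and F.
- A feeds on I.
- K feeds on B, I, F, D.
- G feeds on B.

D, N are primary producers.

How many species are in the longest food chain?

4 species

One longest chain: D → E → I → K.
It has 4 species and 3 links.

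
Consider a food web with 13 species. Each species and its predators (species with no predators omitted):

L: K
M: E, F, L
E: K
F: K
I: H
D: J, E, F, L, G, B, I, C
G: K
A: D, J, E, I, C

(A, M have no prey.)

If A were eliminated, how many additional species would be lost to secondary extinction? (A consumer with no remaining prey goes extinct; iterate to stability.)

7

Remove A.
Round 1: D (all prey gone) → extinct.
Round 2: J (all prey gone), G (all prey gone), B (all prey gone), I (all prey gone), C (all prey gone) → extinct.
Round 3: H (all prey gone) → extinct.
No further losses. Total secondary extinctions: 7.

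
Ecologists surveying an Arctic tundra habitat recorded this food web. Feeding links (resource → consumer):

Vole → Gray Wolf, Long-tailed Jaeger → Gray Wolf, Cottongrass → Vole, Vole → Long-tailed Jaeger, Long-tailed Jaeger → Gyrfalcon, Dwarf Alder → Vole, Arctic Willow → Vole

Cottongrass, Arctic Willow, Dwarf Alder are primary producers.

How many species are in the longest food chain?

4 species

One longest chain: Cottongrass → Vole → Long-tailed Jaeger → Gray Wolf.
It has 4 species and 3 links.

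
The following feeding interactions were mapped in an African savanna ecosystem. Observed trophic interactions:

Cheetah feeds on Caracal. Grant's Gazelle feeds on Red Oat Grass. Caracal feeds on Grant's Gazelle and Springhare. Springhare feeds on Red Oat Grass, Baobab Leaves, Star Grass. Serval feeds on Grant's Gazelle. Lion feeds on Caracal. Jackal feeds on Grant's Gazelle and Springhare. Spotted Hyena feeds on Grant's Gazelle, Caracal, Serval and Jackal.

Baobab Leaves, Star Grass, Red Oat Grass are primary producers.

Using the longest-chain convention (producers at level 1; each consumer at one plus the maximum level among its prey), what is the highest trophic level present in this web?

Producers (level 1): Baobab Leaves, Star Grass, Red Oat Grass.
Baobab Leaves → Springhare → Caracal → Lion gives Lion level 4.
No species has a prey at level 4, so no species reaches level 5.

4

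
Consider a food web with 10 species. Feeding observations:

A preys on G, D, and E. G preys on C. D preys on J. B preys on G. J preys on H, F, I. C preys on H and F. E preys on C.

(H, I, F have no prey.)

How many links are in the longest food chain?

One longest chain: H → C → G → B.
It has 4 species and 3 links.

3 links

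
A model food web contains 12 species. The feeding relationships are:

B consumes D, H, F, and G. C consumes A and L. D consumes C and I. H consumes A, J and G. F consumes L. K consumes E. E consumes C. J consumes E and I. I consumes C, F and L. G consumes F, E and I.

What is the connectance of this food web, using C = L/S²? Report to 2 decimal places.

C = 0.15

The web has S = 12 species and L = 22 feeding links.
C = L / S² = 22 / 144 = 0.1528 ≈ 0.15.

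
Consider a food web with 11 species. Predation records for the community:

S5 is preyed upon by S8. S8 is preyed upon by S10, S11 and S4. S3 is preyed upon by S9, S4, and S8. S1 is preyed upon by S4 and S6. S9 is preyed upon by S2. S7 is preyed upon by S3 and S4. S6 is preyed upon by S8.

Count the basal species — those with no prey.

3

Basal species (no prey listed): S7, S1, S5.
Count: 3.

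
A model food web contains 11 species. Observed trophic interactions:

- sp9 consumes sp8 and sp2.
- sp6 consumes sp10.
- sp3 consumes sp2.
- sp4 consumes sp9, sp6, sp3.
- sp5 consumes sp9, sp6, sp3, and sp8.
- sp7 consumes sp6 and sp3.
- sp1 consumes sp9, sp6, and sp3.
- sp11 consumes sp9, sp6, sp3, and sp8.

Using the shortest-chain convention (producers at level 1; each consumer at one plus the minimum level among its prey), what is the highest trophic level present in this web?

3

Producers (level 1): sp8, sp2, sp10.
Following each consumer down to its lowest-level prey: sp10 → sp6 → sp4 (levels 1 through 3).
All prey of sp4 (sp6 2, sp9 2, sp3 2) are at level 2 or above, so sp4 is at level 1 + 2 = 3.
Every consumer has at least one prey at level 2 or below, so none exceeds level 3.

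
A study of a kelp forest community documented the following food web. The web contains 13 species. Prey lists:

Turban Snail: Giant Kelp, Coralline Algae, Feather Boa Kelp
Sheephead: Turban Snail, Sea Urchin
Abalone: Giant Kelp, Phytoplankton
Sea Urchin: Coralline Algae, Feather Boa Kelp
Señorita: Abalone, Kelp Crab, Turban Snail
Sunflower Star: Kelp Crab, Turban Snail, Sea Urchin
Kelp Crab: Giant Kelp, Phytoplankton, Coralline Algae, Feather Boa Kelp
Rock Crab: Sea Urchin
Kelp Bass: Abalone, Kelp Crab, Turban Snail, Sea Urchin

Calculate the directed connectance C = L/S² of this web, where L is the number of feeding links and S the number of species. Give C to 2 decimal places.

The web has S = 13 species and L = 24 feeding links.
C = L / S² = 24 / 169 = 0.1420 ≈ 0.14.

C = 0.14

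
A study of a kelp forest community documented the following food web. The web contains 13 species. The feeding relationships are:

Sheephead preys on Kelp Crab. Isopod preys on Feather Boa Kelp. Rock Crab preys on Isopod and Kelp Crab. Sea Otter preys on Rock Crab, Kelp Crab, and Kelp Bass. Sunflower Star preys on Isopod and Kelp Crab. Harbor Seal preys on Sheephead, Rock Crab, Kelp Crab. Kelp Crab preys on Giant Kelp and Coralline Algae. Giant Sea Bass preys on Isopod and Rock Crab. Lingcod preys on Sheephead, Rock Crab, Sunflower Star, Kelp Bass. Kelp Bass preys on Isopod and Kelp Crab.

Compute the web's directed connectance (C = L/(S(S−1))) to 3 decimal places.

C = 0.141

The web has S = 13 species and L = 22 feeding links.
C = L / (S(S−1)) = 22 / 156 = 0.1410 ≈ 0.141.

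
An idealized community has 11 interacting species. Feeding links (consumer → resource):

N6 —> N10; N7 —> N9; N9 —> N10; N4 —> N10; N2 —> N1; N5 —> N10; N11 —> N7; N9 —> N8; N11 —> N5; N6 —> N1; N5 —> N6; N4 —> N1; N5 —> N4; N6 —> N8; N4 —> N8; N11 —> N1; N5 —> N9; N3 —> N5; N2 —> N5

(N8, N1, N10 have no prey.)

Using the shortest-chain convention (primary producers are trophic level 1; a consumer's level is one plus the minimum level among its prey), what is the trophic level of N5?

N10 is a producer → level 1.
N5 eats N10 → level 2.

Trophic level 2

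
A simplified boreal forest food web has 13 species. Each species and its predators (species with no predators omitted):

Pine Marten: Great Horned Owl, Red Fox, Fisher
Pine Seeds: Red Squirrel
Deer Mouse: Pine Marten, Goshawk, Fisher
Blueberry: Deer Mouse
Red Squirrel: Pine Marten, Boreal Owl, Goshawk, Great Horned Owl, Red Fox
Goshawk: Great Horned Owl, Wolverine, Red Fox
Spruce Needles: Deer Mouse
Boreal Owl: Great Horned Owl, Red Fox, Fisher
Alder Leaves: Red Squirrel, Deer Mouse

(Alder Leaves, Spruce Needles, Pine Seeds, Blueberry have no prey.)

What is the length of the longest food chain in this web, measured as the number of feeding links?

One longest chain: Alder Leaves → Red Squirrel → Goshawk → Great Horned Owl.
It has 4 species and 3 links.

3 links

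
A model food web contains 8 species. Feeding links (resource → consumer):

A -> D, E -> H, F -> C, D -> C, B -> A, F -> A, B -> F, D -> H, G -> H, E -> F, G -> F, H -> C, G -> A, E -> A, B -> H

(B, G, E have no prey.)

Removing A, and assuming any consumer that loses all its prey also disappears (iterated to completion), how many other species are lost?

1

Remove A.
Round 1: D (all prey gone) → extinct.
No further losses. Total secondary extinctions: 1.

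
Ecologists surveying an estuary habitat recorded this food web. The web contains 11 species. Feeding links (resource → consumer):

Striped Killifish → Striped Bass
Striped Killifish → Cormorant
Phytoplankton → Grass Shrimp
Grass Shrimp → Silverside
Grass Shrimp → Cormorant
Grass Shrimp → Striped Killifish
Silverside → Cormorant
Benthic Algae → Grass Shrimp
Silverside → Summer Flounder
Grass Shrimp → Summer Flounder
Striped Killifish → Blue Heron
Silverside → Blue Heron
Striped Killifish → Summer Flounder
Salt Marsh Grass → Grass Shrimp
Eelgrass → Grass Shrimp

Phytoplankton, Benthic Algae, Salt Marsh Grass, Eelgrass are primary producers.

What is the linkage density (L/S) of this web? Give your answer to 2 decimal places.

L/S = 1.36

There are L = 15 links among S = 11 species.
L/S = 15/11 = 1.3636 ≈ 1.36.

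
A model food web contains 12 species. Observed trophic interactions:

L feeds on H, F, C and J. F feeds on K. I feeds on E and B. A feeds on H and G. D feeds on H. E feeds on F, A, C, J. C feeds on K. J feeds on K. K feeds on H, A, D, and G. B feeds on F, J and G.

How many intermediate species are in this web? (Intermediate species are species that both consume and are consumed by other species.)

Intermediate species (has both prey and predators): A, D, K, C, J, F, B, E.
Count: 8.

8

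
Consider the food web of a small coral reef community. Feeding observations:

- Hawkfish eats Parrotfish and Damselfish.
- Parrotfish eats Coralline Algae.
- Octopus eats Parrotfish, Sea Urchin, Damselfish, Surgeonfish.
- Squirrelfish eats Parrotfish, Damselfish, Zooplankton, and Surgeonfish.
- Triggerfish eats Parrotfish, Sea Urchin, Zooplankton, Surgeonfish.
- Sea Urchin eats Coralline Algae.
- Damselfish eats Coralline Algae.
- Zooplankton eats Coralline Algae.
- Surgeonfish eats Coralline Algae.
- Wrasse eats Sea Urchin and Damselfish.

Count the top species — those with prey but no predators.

5

Top species (has prey, but nothing eats it): Octopus, Wrasse, Triggerfish, Squirrelfish, Hawkfish.
Count: 5.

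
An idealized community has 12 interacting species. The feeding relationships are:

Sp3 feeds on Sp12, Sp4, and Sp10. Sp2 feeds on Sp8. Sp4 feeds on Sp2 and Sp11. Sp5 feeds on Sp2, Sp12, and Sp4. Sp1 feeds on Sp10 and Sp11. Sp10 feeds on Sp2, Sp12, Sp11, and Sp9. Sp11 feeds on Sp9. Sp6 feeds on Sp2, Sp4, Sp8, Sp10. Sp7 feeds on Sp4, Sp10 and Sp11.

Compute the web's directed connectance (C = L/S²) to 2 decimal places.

The web has S = 12 species and L = 23 feeding links.
C = L / S² = 23 / 144 = 0.1597 ≈ 0.16.

C = 0.16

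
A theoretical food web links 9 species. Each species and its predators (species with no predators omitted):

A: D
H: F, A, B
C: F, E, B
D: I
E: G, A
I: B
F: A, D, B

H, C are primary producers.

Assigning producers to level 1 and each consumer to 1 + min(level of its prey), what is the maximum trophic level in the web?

4

Producers (level 1): H, C.
Following each consumer down to its lowest-level prey: H → F → D → I (levels 1 through 4).
All prey of I (D 3) are at level 3 or above, so I is at level 1 + 3 = 4.
Every consumer has at least one prey at level 3 or below, so none exceeds level 4.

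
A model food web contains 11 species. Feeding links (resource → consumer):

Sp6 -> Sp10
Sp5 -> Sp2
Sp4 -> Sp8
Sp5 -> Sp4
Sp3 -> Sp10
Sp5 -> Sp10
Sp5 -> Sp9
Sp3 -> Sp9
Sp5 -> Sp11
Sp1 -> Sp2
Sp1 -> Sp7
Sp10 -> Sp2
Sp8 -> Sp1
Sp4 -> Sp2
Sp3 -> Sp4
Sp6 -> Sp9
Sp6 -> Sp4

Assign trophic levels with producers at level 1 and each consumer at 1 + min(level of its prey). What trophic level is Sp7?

Sp6 is a producer → level 1.
Sp4 eats Sp6 → level 2.
Sp8 eats Sp4 → level 3.
Sp1 eats Sp8 → level 4.
Sp7 eats Sp1 → level 5.
No prey of Sp7 is below level 4, so 5 is the minimum.

Trophic level 5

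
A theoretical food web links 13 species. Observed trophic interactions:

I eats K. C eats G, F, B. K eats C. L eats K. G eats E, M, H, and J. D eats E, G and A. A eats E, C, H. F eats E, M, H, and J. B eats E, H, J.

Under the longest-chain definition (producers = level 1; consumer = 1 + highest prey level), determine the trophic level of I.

E is a producer → level 1.
B eats E (level 1); other prey at levels: H 1, J 1 → level 2.
C eats B (level 2); other prey at levels: G 2, F 2 → level 3.
K eats C → level 4.
I eats K → level 5.

Trophic level 5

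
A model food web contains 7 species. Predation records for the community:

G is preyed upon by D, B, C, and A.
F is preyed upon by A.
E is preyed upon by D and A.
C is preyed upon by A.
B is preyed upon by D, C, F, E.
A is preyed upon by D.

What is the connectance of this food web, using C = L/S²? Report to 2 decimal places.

The web has S = 7 species and L = 13 feeding links.
C = L / S² = 13 / 49 = 0.2653 ≈ 0.27.

C = 0.27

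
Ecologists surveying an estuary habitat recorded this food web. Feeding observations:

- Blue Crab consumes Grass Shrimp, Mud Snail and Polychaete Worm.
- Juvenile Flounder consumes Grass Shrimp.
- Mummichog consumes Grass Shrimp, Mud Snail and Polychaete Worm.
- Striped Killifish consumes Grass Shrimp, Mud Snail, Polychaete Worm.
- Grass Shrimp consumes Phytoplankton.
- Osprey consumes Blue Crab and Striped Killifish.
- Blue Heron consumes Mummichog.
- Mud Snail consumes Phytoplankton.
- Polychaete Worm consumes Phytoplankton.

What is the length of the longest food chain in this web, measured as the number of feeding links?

One longest chain: Phytoplankton → Grass Shrimp → Mummichog → Blue Heron.
It has 4 species and 3 links.

3 links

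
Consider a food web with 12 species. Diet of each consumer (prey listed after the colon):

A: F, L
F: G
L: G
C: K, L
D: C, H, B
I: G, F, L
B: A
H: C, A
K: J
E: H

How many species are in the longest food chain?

One longest chain: J → K → C → H → D.
It has 5 species and 4 links.

5 species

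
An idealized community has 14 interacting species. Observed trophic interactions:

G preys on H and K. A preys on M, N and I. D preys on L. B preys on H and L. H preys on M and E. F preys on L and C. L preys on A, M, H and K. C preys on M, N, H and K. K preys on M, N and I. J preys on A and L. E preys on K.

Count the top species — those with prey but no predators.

5

Top species (has prey, but nothing eats it): G, F, D, J, B.
Count: 5.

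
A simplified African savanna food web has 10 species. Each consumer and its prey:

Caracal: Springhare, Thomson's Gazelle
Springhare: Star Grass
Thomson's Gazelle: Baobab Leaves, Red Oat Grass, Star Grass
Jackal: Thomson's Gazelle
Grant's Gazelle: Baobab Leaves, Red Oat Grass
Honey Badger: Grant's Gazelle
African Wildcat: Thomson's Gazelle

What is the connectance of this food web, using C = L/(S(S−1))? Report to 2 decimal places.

C = 0.12

The web has S = 10 species and L = 11 feeding links.
C = L / (S(S−1)) = 11 / 90 = 0.1222 ≈ 0.12.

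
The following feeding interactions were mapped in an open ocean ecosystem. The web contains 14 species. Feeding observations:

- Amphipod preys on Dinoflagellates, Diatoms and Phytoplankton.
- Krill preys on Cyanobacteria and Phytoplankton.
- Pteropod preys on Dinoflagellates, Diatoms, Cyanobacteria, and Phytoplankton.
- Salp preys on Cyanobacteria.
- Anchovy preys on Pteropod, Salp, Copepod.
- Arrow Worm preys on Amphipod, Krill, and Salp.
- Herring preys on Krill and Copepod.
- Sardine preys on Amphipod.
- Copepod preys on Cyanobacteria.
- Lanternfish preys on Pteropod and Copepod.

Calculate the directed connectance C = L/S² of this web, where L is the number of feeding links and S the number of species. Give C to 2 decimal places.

The web has S = 14 species and L = 22 feeding links.
C = L / S² = 22 / 196 = 0.1122 ≈ 0.11.

C = 0.11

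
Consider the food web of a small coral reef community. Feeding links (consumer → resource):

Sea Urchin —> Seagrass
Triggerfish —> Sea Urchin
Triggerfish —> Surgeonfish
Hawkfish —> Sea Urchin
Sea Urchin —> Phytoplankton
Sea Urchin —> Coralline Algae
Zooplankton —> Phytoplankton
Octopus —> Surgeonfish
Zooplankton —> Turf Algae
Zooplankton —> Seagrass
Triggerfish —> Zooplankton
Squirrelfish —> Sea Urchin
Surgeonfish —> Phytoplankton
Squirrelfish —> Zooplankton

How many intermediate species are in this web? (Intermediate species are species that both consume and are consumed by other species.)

3

Intermediate species (has both prey and predators): Surgeonfish, Sea Urchin, Zooplankton.
Count: 3.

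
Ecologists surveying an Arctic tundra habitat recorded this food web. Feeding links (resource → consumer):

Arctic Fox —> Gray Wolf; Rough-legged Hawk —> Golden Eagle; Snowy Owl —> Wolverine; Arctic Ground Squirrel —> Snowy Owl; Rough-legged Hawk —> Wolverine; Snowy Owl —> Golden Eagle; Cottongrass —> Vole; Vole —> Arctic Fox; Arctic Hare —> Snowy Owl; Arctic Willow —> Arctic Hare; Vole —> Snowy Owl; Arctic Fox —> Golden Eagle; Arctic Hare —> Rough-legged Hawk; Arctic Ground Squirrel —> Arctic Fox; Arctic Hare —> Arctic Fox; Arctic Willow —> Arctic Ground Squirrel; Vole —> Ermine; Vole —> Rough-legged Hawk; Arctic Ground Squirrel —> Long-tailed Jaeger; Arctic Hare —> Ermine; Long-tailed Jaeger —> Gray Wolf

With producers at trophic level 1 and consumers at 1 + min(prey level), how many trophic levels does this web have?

4

Producers (level 1): Arctic Willow, Cottongrass.
Following each consumer down to its lowest-level prey: Cottongrass → Vole → Rough-legged Hawk → Wolverine (levels 1 through 4).
All prey of Wolverine (Rough-legged Hawk 3, Snowy Owl 3) are at level 3 or above, so Wolverine is at level 1 + 3 = 4.
Every consumer has at least one prey at level 3 or below, so none exceeds level 4.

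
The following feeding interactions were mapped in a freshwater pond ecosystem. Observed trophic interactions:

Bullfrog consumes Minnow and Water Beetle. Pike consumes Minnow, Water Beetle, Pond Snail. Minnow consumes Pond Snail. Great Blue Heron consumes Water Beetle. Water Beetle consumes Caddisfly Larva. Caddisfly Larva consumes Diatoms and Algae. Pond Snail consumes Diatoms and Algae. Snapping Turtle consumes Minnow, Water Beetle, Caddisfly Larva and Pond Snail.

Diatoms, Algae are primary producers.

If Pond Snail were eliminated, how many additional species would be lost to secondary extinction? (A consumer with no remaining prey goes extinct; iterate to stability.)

Remove Pond Snail.
Round 1: Minnow (all prey gone) → extinct.
No further losses. Total secondary extinctions: 1.

1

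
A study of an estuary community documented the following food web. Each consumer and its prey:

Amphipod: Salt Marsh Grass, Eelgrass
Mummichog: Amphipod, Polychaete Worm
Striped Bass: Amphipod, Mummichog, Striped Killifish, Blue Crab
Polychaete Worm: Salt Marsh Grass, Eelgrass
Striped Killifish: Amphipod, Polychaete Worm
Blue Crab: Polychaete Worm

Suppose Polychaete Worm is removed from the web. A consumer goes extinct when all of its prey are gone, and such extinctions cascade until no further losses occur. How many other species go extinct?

1

Remove Polychaete Worm.
Round 1: Blue Crab (all prey gone) → extinct.
No further losses. Total secondary extinctions: 1.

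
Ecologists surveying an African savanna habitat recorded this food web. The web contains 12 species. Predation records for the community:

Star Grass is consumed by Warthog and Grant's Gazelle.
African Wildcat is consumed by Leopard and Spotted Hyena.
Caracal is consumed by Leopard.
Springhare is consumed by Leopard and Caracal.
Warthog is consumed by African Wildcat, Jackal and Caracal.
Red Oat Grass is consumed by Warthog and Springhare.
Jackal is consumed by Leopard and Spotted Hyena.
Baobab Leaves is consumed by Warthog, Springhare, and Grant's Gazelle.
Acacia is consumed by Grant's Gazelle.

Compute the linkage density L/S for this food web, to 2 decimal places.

There are L = 18 links among S = 12 species.
L/S = 18/12 = 1.5000 ≈ 1.50.

L/S = 1.50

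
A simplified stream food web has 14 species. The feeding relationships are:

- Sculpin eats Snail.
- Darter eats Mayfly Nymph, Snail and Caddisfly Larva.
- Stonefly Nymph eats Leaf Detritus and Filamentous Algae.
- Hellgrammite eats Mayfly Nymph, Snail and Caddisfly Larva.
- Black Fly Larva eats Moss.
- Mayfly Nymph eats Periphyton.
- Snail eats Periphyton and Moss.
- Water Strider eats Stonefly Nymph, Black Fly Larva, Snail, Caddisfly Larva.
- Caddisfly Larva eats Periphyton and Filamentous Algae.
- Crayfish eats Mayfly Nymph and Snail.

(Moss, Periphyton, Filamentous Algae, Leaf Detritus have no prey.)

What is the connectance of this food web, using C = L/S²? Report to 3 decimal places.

The web has S = 14 species and L = 21 feeding links.
C = L / S² = 21 / 196 = 0.1071 ≈ 0.107.

C = 0.107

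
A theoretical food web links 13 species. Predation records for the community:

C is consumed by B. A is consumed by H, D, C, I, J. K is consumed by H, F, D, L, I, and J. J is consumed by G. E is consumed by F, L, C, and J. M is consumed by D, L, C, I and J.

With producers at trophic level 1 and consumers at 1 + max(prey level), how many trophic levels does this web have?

Producers (level 1): K, M, E, A.
K → J → G gives G level 3.
No species has a prey at level 3, so no species reaches level 4.

3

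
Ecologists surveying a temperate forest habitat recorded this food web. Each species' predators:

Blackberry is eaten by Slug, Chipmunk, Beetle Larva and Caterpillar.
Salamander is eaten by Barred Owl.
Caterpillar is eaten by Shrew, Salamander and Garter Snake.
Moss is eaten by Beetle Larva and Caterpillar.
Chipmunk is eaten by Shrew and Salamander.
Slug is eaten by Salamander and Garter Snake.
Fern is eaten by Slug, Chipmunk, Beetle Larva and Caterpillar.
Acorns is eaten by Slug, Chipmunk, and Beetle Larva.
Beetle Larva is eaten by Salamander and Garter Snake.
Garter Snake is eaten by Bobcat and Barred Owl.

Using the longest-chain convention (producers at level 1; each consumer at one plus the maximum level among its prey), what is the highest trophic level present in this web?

4

Producers (level 1): Acorns, Blackberry, Moss, Fern.
Acorns → Slug → Garter Snake → Bobcat gives Bobcat level 4.
No species has a prey at level 4, so no species reaches level 5.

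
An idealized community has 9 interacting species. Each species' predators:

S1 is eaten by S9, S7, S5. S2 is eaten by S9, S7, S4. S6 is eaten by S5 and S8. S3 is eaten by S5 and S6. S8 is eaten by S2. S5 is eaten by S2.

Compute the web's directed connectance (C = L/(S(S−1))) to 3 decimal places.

The web has S = 9 species and L = 12 feeding links.
C = L / (S(S−1)) = 12 / 72 = 0.1667 ≈ 0.167.

C = 0.167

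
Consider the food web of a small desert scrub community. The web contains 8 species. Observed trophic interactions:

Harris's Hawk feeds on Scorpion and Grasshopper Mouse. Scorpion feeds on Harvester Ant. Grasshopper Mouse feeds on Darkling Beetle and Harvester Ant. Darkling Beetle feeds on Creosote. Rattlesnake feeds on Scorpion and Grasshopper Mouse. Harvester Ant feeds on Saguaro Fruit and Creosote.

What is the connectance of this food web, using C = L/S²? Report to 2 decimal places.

The web has S = 8 species and L = 10 feeding links.
C = L / S² = 10 / 64 = 0.1562 ≈ 0.16.

C = 0.16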